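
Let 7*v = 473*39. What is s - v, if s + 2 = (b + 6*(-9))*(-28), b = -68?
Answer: 5451/7 ≈ 778.71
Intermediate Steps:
s = 3414 (s = -2 + (-68 + 6*(-9))*(-28) = -2 + (-68 - 54)*(-28) = -2 - 122*(-28) = -2 + 3416 = 3414)
v = 18447/7 (v = (473*39)/7 = (⅐)*18447 = 18447/7 ≈ 2635.3)
s - v = 3414 - 1*18447/7 = 3414 - 18447/7 = 5451/7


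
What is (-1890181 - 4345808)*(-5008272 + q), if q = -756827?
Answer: 35951093947911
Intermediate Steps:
(-1890181 - 4345808)*(-5008272 + q) = (-1890181 - 4345808)*(-5008272 - 756827) = -6235989*(-5765099) = 35951093947911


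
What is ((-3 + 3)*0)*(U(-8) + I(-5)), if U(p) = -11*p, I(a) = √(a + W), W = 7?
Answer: 0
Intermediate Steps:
I(a) = √(7 + a) (I(a) = √(a + 7) = √(7 + a))
((-3 + 3)*0)*(U(-8) + I(-5)) = ((-3 + 3)*0)*(-11*(-8) + √(7 - 5)) = (0*0)*(88 + √2) = 0*(88 + √2) = 0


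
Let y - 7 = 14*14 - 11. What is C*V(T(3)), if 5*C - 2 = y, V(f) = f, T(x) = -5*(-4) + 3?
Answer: 4462/5 ≈ 892.40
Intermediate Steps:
T(x) = 23 (T(x) = 20 + 3 = 23)
y = 192 (y = 7 + (14*14 - 11) = 7 + (196 - 11) = 7 + 185 = 192)
C = 194/5 (C = ⅖ + (⅕)*192 = ⅖ + 192/5 = 194/5 ≈ 38.800)
C*V(T(3)) = (194/5)*23 = 4462/5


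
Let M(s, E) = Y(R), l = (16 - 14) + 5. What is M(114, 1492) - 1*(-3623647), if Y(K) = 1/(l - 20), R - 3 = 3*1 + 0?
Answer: 47107410/13 ≈ 3.6236e+6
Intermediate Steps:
l = 7 (l = 2 + 5 = 7)
R = 6 (R = 3 + (3*1 + 0) = 3 + (3 + 0) = 3 + 3 = 6)
Y(K) = -1/13 (Y(K) = 1/(7 - 20) = 1/(-13) = -1/13)
M(s, E) = -1/13
M(114, 1492) - 1*(-3623647) = -1/13 - 1*(-3623647) = -1/13 + 3623647 = 47107410/13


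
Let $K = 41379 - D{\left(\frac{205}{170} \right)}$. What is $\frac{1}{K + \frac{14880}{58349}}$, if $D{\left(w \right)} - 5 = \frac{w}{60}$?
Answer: $\frac{119031960}{4924856275931} \approx 2.417 \cdot 10^{-5}$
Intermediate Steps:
$D{\left(w \right)} = 5 + \frac{w}{60}$
$K = \frac{84402919}{2040}$ ($K = 41379 - \left(5 + \frac{205 \cdot \frac{1}{170}}{60}\right) = 41379 - \left(5 + \frac{1}{60} \cdot \frac{41}{34}\right) = 41379 - \left(5 + \frac{41}{2040}\right) = 41379 - \frac{10241}{2040} = \frac{84402919}{2040} \approx 41374.0$)
$\frac{1}{K + \frac{14880}{58349}} = \frac{1}{\frac{84402919}{2040} + \frac{14880}{58349}} = \frac{1}{\frac{4924856275931}{119031960}} = \frac{119031960}{4924856275931}$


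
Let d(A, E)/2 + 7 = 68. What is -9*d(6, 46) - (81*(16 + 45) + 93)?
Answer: -6132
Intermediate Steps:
d(A, E) = 122 (d(A, E) = -14 + 2*68 = -14 + 136 = 122)
-9*d(6, 46) - (81*(16 + 45) + 93) = -9*122 - (81*(16 + 45) + 93) = -1098 - (81*61 + 93) = -1098 - (4941 + 93) = -1098 - 1*5034 = -1098 - 5034 = -6132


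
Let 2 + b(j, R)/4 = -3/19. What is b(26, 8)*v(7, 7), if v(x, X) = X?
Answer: -1148/19 ≈ -60.421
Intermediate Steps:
b(j, R) = -164/19 (b(j, R) = -8 + 4*(-3/19) = -8 - 12/19 = -164/19)
b(26, 8)*v(7, 7) = -164/19*7 = -1148/19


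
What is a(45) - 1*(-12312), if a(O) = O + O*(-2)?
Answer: 12267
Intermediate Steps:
a(O) = -O (a(O) = O - 2*O = -O)
a(45) - 1*(-12312) = -1*45 - 1*(-12312) = -45 + 12312 = 12267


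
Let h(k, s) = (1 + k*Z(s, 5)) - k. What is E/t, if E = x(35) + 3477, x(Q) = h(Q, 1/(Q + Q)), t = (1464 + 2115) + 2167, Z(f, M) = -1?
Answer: 1704/2873 ≈ 0.59311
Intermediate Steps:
t = 5746 (t = 3579 + 2167 = 5746)
h(k, s) = 1 - 2*k (h(k, s) = (1 + k*(-1)) - k = (1 - k) - k = 1 - 2*k)
x(Q) = 1 - 2*Q
E = 3408 (E = (1 - 2*35) + 3477 = (1 - 70) + 3477 = -69 + 3477 = 3408)
E/t = 3408/5746 = 3408*(1/5746) = 1704/2873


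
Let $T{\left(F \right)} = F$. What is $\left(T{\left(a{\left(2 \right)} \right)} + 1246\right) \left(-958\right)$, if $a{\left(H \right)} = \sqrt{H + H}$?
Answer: $-1195584$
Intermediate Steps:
$a{\left(H \right)} = \sqrt{2} \sqrt{H}$ ($a{\left(H \right)} = \sqrt{2 H} = \sqrt{2} \sqrt{H}$)
$\left(T{\left(a{\left(2 \right)} \right)} + 1246\right) \left(-958\right) = \left(\sqrt{2} \sqrt{2} + 1246\right) \left(-958\right) = \left(2 + 1246\right) \left(-958\right) = 1248 \left(-958\right) = -1195584$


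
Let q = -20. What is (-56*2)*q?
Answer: 2240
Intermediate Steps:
(-56*2)*q = -56*2*(-20) = -14*8*(-20) = -112*(-20) = 2240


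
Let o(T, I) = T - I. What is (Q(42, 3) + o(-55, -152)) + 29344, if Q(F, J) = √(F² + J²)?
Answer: 29441 + 3*√197 ≈ 29483.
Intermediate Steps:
(Q(42, 3) + o(-55, -152)) + 29344 = (√(42² + 3²) + (-55 - 1*(-152))) + 29344 = (√(1764 + 9) + (-55 + 152)) + 29344 = (√1773 + 97) + 29344 = (3*√197 + 97) + 29344 = (97 + 3*√197) + 29344 = 29441 + 3*√197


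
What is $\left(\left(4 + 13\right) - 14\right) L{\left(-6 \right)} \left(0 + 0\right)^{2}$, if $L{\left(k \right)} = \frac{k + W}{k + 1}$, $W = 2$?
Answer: $0$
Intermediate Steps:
$L{\left(k \right)} = \frac{2 + k}{1 + k}$ ($L{\left(k \right)} = \frac{k + 2}{k + 1} = \frac{2 + k}{1 + k}$)
$\left(\left(4 + 13\right) - 14\right) L{\left(-6 \right)} \left(0 + 0\right)^{2} = \left(\left(4 + 13\right) - 14\right) \frac{2 - 6}{1 - 6} \left(0 + 0\right)^{2} = \left(17 - 14\right) \frac{1}{-5} \left(-4\right) 0^{2} = 3 \left(\left(- \frac{1}{5}\right) \left(-4\right)\right) 0 = 3 \cdot \frac{4}{5} \cdot 0 = \frac{12}{5} \cdot 0 = 0$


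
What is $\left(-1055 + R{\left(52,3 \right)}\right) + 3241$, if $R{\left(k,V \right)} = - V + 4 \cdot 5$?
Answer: $2203$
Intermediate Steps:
$R{\left(k,V \right)} = 20 - V$ ($R{\left(k,V \right)} = - V + 20 = 20 - V$)
$\left(-1055 + R{\left(52,3 \right)}\right) + 3241 = \left(-1055 + \left(20 - 3\right)\right) + 3241 = \left(-1055 + 17\right) + 3241 = -1038 + 3241 = 2203$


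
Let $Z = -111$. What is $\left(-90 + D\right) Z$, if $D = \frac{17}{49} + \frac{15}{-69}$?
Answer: $\frac{11242524}{1127} \approx 9975.6$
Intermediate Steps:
$D = \frac{146}{1127}$ ($D = 17 \cdot \frac{1}{49} + 15 \left(- \frac{1}{69}\right) = \frac{17}{49} - \frac{5}{23} = \frac{146}{1127} \approx 0.12955$)
$\left(-90 + D\right) Z = \left(-90 + \frac{146}{1127}\right) \left(-111\right) = \left(- \frac{101284}{1127}\right) \left(-111\right) = \frac{11242524}{1127}$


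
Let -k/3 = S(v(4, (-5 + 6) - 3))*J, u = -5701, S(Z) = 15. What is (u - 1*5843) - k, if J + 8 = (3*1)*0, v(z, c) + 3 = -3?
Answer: -11904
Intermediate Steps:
v(z, c) = -6 (v(z, c) = -3 - 3 = -6)
J = -8 (J = -8 + (3*1)*0 = -8 + 3*0 = -8 + 0 = -8)
k = 360 (k = -45*(-8) = -3*(-120) = 360)
(u - 1*5843) - k = (-5701 - 1*5843) - 1*360 = (-5701 - 5843) - 360 = -11544 - 360 = -11904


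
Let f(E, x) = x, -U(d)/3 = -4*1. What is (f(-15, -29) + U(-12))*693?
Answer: -11781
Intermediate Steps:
U(d) = 12 (U(d) = -(-12) = -3*(-4) = 12)
(f(-15, -29) + U(-12))*693 = (-29 + 12)*693 = -17*693 = -11781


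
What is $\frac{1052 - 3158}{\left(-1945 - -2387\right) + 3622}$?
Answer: $- \frac{1053}{2032} \approx -0.51821$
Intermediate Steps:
$\frac{1052 - 3158}{\left(-1945 - -2387\right) + 3622} = - \frac{2106}{\left(-1945 + 2387\right) + 3622} = - \frac{2106}{442 + 3622} = - \frac{2106}{4064} = \left(-2106\right) \frac{1}{4064} = - \frac{1053}{2032}$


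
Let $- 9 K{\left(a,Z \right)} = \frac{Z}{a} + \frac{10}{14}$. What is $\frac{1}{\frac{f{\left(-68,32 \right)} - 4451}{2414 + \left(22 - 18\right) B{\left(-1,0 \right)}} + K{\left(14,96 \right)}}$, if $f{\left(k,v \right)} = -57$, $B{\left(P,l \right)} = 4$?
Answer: $- \frac{8505}{22933} \approx -0.37086$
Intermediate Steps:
$K{\left(a,Z \right)} = - \frac{5}{63} - \frac{Z}{9 a}$ ($K{\left(a,Z \right)} = - \frac{\frac{Z}{a} + \frac{10}{14}}{9} = - \frac{\frac{Z}{a} + 10 \cdot \frac{1}{14}}{9} = - \frac{\frac{Z}{a} + \frac{5}{7}}{9} = - \frac{\frac{5}{7} + \frac{Z}{a}}{9} = - \frac{5}{63} - \frac{Z}{9 a}$)
$\frac{1}{\frac{f{\left(-68,32 \right)} - 4451}{2414 + \left(22 - 18\right) B{\left(-1,0 \right)}} + K{\left(14,96 \right)}} = \frac{1}{\frac{-57 - 4451}{2414 + \left(22 - 18\right) 4} - \left(\frac{5}{63} + \frac{32}{3 \cdot 14}\right)} = \frac{1}{- \frac{4508}{2414 + 4 \cdot 4} - \left(\frac{5}{63} + \frac{32}{3} \cdot \frac{1}{14}\right)} = \frac{1}{- \frac{4508}{2414 + 16} - \frac{53}{63}} = \frac{1}{- \frac{4508}{2430} - \frac{53}{63}} = \frac{1}{\left(-4508\right) \frac{1}{2430} - \frac{53}{63}} = \frac{1}{- \frac{2254}{1215} - \frac{53}{63}} = \frac{1}{- \frac{22933}{8505}} = - \frac{8505}{22933}$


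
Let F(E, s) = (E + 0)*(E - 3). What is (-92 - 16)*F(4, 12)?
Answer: -432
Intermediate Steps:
F(E, s) = E*(-3 + E)
(-92 - 16)*F(4, 12) = (-92 - 16)*(4*(-3 + 4)) = -432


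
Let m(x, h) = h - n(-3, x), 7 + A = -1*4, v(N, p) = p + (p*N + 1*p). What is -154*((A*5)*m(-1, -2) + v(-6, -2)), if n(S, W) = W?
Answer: -9702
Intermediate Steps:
v(N, p) = 2*p + N*p (v(N, p) = p + (N*p + p) = p + (p + N*p) = 2*p + N*p)
A = -11 (A = -7 - 1*4 = -7 - 4 = -11)
m(x, h) = h - x
-154*((A*5)*m(-1, -2) + v(-6, -2)) = -154*((-11*5)*(-2 - 1*(-1)) - 2*(2 - 6)) = -154*(-55*(-2 + 1) - 2*(-4)) = -154*(-55*(-1) + 8) = -154*(55 + 8) = -154*63 = -9702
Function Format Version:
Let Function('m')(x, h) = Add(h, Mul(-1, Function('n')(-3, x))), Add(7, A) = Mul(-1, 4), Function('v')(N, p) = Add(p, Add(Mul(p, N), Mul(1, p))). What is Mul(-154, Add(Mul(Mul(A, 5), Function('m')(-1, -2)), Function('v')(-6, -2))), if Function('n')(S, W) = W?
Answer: -9702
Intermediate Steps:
Function('v')(N, p) = Add(Mul(2, p), Mul(N, p)) (Function('v')(N, p) = Add(p, Add(Mul(N, p), p)) = Add(p, Add(p, Mul(N, p))) = Add(Mul(2, p), Mul(N, p)))
A = -11 (A = Add(-7, Mul(-1, 4)) = Add(-7, -4) = -11)
Function('m')(x, h) = Add(h, Mul(-1, x))
Mul(-154, Add(Mul(Mul(A, 5), Function('m')(-1, -2)), Function('v')(-6, -2))) = Mul(-154, Add(Mul(Mul(-11, 5), Add(-2, Mul(-1, -1))), Mul(-2, Add(2, -6)))) = Mul(-154, Add(Mul(-55, Add(-2, 1)), Mul(-2, -4))) = Mul(-154, Add(Mul(-55, -1), 8)) = Mul(-154, Add(55, 8)) = Mul(-154, 63) = -9702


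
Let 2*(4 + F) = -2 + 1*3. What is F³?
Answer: -343/8 ≈ -42.875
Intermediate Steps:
F = -7/2 (F = -4 + (-2 + 1*3)/2 = -4 + (-2 + 3)/2 = -4 + (½)*1 = -4 + ½ = -7/2 ≈ -3.5000)
F³ = (-7/2)³ = -343/8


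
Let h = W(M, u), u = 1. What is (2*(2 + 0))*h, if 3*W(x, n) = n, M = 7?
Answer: 4/3 ≈ 1.3333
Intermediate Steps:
W(x, n) = n/3
h = 1/3 (h = (1/3)*1 = 1/3 ≈ 0.33333)
(2*(2 + 0))*h = (2*(2 + 0))*(1/3) = (2*2)*(1/3) = 4*(1/3) = 4/3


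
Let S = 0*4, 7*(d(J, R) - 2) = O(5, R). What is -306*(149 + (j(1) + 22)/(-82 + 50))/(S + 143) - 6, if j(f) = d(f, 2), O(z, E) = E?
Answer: -2588307/8008 ≈ -323.22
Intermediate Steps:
d(J, R) = 2 + R/7
S = 0
j(f) = 16/7 (j(f) = 2 + (1/7)*2 = 2 + 2/7 = 16/7)
-306*(149 + (j(1) + 22)/(-82 + 50))/(S + 143) - 6 = -306*(149 + (16/7 + 22)/(-82 + 50))/(0 + 143) - 6 = -306*(149 + (170/7)/(-32))/143 - 6 = -306*(149 + (170/7)*(-1/32))/143 - 6 = -306*(149 - 85/112)/143 - 6 = -2540259/(56*143) - 6 = -306*16603/16016 - 6 = -2540259/8008 - 6 = -2588307/8008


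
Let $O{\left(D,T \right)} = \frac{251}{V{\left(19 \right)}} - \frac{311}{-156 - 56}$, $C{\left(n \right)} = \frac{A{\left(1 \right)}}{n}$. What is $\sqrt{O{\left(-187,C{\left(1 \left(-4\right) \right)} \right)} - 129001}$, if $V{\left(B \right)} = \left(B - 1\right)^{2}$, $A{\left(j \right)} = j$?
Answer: $\frac{i \sqrt{117403833934}}{954} \approx 359.16 i$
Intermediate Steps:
$V{\left(B \right)} = \left(-1 + B\right)^{2}$
$C{\left(n \right)} = \frac{1}{n}$ ($C{\left(n \right)} = 1 \frac{1}{n} = \frac{1}{n}$)
$O{\left(D,T \right)} = \frac{19247}{8586}$ ($O{\left(D,T \right)} = \frac{251}{\left(-1 + 19\right)^{2}} - \frac{311}{-156 - 56} = \frac{251}{18^{2}} - \frac{311}{-212} = \frac{251}{324} - - \frac{311}{212} = 251 \cdot \frac{1}{324} + \frac{311}{212} = \frac{251}{324} + \frac{311}{212} = \frac{19247}{8586}$)
$\sqrt{O{\left(-187,C{\left(1 \left(-4\right) \right)} \right)} - 129001} = \sqrt{\frac{19247}{8586} - 129001} = \sqrt{- \frac{1107583339}{8586}} = \frac{i \sqrt{117403833934}}{954}$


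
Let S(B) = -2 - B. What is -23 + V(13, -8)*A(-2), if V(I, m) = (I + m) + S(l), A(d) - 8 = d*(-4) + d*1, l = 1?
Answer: 5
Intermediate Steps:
A(d) = 8 - 3*d (A(d) = 8 + (d*(-4) + d*1) = 8 + (-4*d + d) = 8 - 3*d)
V(I, m) = -3 + I + m (V(I, m) = (I + m) + (-2 - 1*1) = (I + m) + (-2 - 1) = (I + m) - 3 = -3 + I + m)
-23 + V(13, -8)*A(-2) = -23 + (-3 + 13 - 8)*(8 - 3*(-2)) = -23 + 2*(8 + 6) = -23 + 2*14 = -23 + 28 = 5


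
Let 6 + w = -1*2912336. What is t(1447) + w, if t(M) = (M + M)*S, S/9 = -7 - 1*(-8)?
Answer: -2886296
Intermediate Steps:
S = 9 (S = 9*(-7 - 1*(-8)) = 9*(-7 + 8) = 9*1 = 9)
t(M) = 18*M (t(M) = (M + M)*9 = (2*M)*9 = 18*M)
w = -2912342 (w = -6 - 1*2912336 = -6 - 2912336 = -2912342)
t(1447) + w = 18*1447 - 2912342 = 26046 - 2912342 = -2886296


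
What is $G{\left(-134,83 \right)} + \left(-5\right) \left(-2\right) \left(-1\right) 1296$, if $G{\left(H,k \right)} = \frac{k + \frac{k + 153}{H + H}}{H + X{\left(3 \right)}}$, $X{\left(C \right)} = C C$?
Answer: $- \frac{108545502}{8375} \approx -12961.0$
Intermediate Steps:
$X{\left(C \right)} = C^{2}$
$G{\left(H,k \right)} = \frac{k + \frac{153 + k}{2 H}}{9 + H}$ ($G{\left(H,k \right)} = \frac{k + \frac{k + 153}{H + H}}{H + 3^{2}} = \frac{k + \frac{153 + k}{2 H}}{H + 9} = \frac{k + \left(153 + k\right) \frac{1}{2 H}}{9 + H} = \frac{k + \frac{153 + k}{2 H}}{9 + H}$)
$G{\left(-134,83 \right)} + \left(-5\right) \left(-2\right) \left(-1\right) 1296 = \frac{153 + 83 + 2 \left(-134\right) 83}{2 \left(-134\right) \left(9 - 134\right)} + \left(-5\right) \left(-2\right) \left(-1\right) 1296 = \frac{1}{2} \left(- \frac{1}{134}\right) \frac{1}{-125} \left(153 + 83 - 22244\right) + 10 \left(-1\right) 1296 = \frac{1}{2} \left(- \frac{1}{134}\right) \left(- \frac{1}{125}\right) \left(-22008\right) - 12960 = - \frac{5502}{8375} - 12960 = - \frac{108545502}{8375}$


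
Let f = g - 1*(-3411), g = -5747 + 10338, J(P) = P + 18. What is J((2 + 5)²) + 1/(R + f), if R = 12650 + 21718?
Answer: 2838791/42370 ≈ 67.000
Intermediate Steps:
J(P) = 18 + P
g = 4591
f = 8002 (f = 4591 - 1*(-3411) = 4591 + 3411 = 8002)
R = 34368
J((2 + 5)²) + 1/(R + f) = (18 + (2 + 5)²) + 1/(34368 + 8002) = (18 + 7²) + 1/42370 = (18 + 49) + 1/42370 = 67 + 1/42370 = 2838791/42370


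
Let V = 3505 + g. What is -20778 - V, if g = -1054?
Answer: -23229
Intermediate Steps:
V = 2451 (V = 3505 - 1054 = 2451)
-20778 - V = -20778 - 1*2451 = -20778 - 2451 = -23229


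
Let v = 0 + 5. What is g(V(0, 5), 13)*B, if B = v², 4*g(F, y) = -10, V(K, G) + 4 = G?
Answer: -125/2 ≈ -62.500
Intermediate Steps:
v = 5
V(K, G) = -4 + G
g(F, y) = -5/2 (g(F, y) = (¼)*(-10) = -5/2)
B = 25 (B = 5² = 25)
g(V(0, 5), 13)*B = -5/2*25 = -125/2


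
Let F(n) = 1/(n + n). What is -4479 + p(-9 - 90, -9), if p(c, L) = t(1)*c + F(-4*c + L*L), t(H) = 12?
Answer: -5406317/954 ≈ -5667.0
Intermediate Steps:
F(n) = 1/(2*n)
p(c, L) = 1/(2*(L² - 4*c)) + 12*c (p(c, L) = 12*c + 1/(2*(-4*c + L*L)) = 12*c + 1/(2*(-4*c + L²)) = 12*c + 1/(2*(L² - 4*c)) = 1/(2*(L² - 4*c)) + 12*c)
-4479 + p(-9 - 90, -9) = -4479 + (1 + 24*(-9 - 90)*((-9)² - 4*(-9 - 90)))/(2*((-9)² - 4*(-9 - 90))) = -4479 + (1 + 24*(-99)*(81 - 4*(-99)))/(2*(81 - 4*(-99))) = -4479 + (1 + 24*(-99)*(81 + 396))/(2*(81 + 396)) = -4479 + (½)*(1 + 24*(-99)*477)/477 = -4479 + (½)*(1/477)*(1 - 1133352) = -4479 + (½)*(1/477)*(-1133351) = -4479 - 1133351/954 = -5406317/954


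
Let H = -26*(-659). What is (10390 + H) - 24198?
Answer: 3326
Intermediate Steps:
H = 17134
(10390 + H) - 24198 = (10390 + 17134) - 24198 = 27524 - 24198 = 3326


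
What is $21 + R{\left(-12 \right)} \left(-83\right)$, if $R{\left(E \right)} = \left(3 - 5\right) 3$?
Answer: $519$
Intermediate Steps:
$R{\left(E \right)} = -6$ ($R{\left(E \right)} = \left(-2\right) 3 = -6$)
$21 + R{\left(-12 \right)} \left(-83\right) = 21 - -498 = 21 + 498 = 519$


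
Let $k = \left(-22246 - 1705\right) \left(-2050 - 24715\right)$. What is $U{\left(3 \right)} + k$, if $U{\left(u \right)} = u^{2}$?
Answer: $641048524$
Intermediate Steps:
$k = 641048515$ ($k = \left(-23951\right) \left(-26765\right) = 641048515$)
$U{\left(3 \right)} + k = 3^{2} + 641048515 = 9 + 641048515 = 641048524$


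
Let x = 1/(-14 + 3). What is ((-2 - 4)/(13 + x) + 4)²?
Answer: 63001/5041 ≈ 12.498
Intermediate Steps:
x = -1/11 (x = 1/(-11) = -1/11 ≈ -0.090909)
((-2 - 4)/(13 + x) + 4)² = ((-2 - 4)/(13 - 1/11) + 4)² = (-6/142/11 + 4)² = (-6*11/142 + 4)² = (-33/71 + 4)² = (251/71)² = 63001/5041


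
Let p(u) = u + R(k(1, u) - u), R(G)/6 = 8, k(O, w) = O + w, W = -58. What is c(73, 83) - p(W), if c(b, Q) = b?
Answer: 83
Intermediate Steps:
R(G) = 48 (R(G) = 6*8 = 48)
p(u) = 48 + u (p(u) = u + 48 = 48 + u)
c(73, 83) - p(W) = 73 - (48 - 58) = 73 - 1*(-10) = 73 + 10 = 83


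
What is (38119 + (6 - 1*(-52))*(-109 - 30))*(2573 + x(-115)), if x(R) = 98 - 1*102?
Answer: 77216433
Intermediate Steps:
x(R) = -4 (x(R) = 98 - 102 = -4)
(38119 + (6 - 1*(-52))*(-109 - 30))*(2573 + x(-115)) = (38119 + (6 - 1*(-52))*(-109 - 30))*(2573 - 4) = (38119 + (6 + 52)*(-139))*2569 = (38119 + 58*(-139))*2569 = (38119 - 8062)*2569 = 30057*2569 = 77216433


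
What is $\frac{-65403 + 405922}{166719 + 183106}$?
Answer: $\frac{340519}{349825} \approx 0.9734$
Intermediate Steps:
$\frac{-65403 + 405922}{166719 + 183106} = \frac{340519}{349825}$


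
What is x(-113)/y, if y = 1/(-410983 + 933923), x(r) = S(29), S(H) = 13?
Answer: 6798220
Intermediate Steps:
x(r) = 13
y = 1/522940 ≈ 1.9123e-6
x(-113)/y = 13/(1/522940) = 13*522940 = 6798220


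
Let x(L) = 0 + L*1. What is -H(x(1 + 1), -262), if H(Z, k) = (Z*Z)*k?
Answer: 1048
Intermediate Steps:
x(L) = L (x(L) = 0 + L = L)
H(Z, k) = k*Z**2 (H(Z, k) = Z**2*k = k*Z**2)
-H(x(1 + 1), -262) = -(-262)*(1 + 1)**2 = -(-262)*2**2 = -(-262)*4 = -1*(-1048) = 1048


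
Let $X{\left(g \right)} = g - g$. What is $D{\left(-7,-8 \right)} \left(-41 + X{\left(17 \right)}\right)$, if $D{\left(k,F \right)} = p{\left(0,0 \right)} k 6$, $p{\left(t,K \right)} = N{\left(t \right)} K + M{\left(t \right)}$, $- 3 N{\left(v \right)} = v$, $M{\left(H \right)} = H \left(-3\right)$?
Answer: $0$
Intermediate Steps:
$M{\left(H \right)} = - 3 H$
$N{\left(v \right)} = - \frac{v}{3}$
$p{\left(t,K \right)} = - 3 t - \frac{K t}{3}$ ($p{\left(t,K \right)} = - \frac{t}{3} K - 3 t = - \frac{K t}{3} - 3 t = - 3 t - \frac{K t}{3}$)
$X{\left(g \right)} = 0$
$D{\left(k,F \right)} = 0$ ($D{\left(k,F \right)} = \frac{1}{3} \cdot 0 \left(-9 - 0\right) k 6 = \frac{1}{3} \cdot 0 \left(-9 + 0\right) k 6 = \frac{1}{3} \cdot 0 \left(-9\right) k 6 = 0 k 6 = 0 \cdot 6 = 0$)
$D{\left(-7,-8 \right)} \left(-41 + X{\left(17 \right)}\right) = 0 \left(-41 + 0\right) = 0 \left(-41\right) = 0$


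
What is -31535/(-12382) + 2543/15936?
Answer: 267014593/98659776 ≈ 2.7064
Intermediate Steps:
-31535/(-12382) + 2543/15936 = -31535*(-1/12382) + 2543*(1/15936) = 31535/12382 + 2543/15936 = 267014593/98659776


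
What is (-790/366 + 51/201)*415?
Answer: -9691910/12261 ≈ -790.47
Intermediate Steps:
(-790/366 + 51/201)*415 = (-790*1/366 + 51*(1/201))*415 = (-395/183 + 17/67)*415 = -23354/12261*415 = -9691910/12261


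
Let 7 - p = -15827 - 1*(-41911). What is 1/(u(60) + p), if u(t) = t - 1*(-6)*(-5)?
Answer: -1/26047 ≈ -3.8392e-5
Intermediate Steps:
p = -26077 (p = 7 - (-15827 - 1*(-41911)) = 7 - (-15827 + 41911) = 7 - 1*26084 = 7 - 26084 = -26077)
u(t) = -30 + t (u(t) = t + 6*(-5) = t - 30 = -30 + t)
1/(u(60) + p) = 1/((-30 + 60) - 26077) = 1/(30 - 26077) = 1/(-26047) = -1/26047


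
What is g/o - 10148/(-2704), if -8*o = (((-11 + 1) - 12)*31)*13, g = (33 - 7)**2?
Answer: 1005725/230516 ≈ 4.3629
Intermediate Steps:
g = 676 (g = 26**2 = 676)
o = 4433/4 (o = -((-11 + 1) - 12)*31*13/8 = -(-10 - 12)*31*13/8 = -(-22*31)*13/8 = -(-341)*13/4 = -1/8*(-8866) = 4433/4 ≈ 1108.3)
g/o - 10148/(-2704) = 676/(4433/4) - 10148/(-2704) = 676*(4/4433) - 10148*(-1/2704) = 208/341 + 2537/676 = 1005725/230516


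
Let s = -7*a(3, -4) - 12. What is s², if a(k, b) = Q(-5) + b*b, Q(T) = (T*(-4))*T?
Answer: 331776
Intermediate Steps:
Q(T) = -4*T² (Q(T) = (-4*T)*T = -4*T²)
a(k, b) = -100 + b² (a(k, b) = -4*(-5)² + b*b = -4*25 + b² = -100 + b²)
s = 576 (s = -7*(-100 + (-4)²) - 12 = -7*(-100 + 16) - 12 = -7*(-84) - 12 = 588 - 12 = 576)
s² = 576² = 331776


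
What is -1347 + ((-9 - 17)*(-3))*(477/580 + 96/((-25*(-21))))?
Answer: -12876177/10150 ≈ -1268.6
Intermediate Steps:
-1347 + ((-9 - 17)*(-3))*(477/580 + 96/((-25*(-21)))) = -1347 + (-26*(-3))*(477*(1/580) + 96/525) = -1347 + 78*(477/580 + 96*(1/525)) = -1347 + 78*(477/580 + 32/175) = -1347 + 78*(20407/20300) = -1347 + 795873/10150 = -12876177/10150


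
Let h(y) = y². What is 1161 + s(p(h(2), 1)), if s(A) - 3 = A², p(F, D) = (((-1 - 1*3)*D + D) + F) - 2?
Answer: 1165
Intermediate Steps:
p(F, D) = -2 + F - 3*D (p(F, D) = (((-1 - 3)*D + D) + F) - 2 = ((-4*D + D) + F) - 2 = (-3*D + F) - 2 = (F - 3*D) - 2 = -2 + F - 3*D)
s(A) = 3 + A²
1161 + s(p(h(2), 1)) = 1161 + (3 + (-2 + 2² - 3*1)²) = 1161 + (3 + (-2 + 4 - 3)²) = 1161 + (3 + (-1)²) = 1161 + (3 + 1) = 1161 + 4 = 1165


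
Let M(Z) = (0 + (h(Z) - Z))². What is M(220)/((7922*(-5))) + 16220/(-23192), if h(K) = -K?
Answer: -128311135/22965878 ≈ -5.5870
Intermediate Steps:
M(Z) = 4*Z² (M(Z) = (0 + (-Z - Z))² = (0 - 2*Z)² = (-2*Z)² = 4*Z²)
M(220)/((7922*(-5))) + 16220/(-23192) = (4*220²)/((7922*(-5))) + 16220/(-23192) = (4*48400)/(-39610) + 16220*(-1/23192) = 193600*(-1/39610) - 4055/5798 = -19360/3961 - 4055/5798 = -128311135/22965878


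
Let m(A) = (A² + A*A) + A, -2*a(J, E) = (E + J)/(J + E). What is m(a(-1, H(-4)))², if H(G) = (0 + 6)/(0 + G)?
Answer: 0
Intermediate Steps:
H(G) = 6/G
a(J, E) = -½ (a(J, E) = -(E + J)/(2*(J + E)) = -(E + J)/(2*(E + J)) = -½*1 = -½)
m(A) = A + 2*A² (m(A) = (A² + A²) + A = 2*A² + A = A + 2*A²)
m(a(-1, H(-4)))² = (-(1 + 2*(-½))/2)² = (-(1 - 1)/2)² = (-½*0)² = 0² = 0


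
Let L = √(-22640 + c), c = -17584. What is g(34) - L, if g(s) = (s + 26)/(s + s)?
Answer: 15/17 - 4*I*√2514 ≈ 0.88235 - 200.56*I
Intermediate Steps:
g(s) = (26 + s)/(2*s) (g(s) = (26 + s)/((2*s)) = (26 + s)*(1/(2*s)) = (26 + s)/(2*s))
L = 4*I*√2514 (L = √(-22640 - 17584) = √(-40224) = 4*I*√2514 ≈ 200.56*I)
g(34) - L = (½)*(26 + 34)/34 - 4*I*√2514 = (½)*(1/34)*60 - 4*I*√2514 = 15/17 - 4*I*√2514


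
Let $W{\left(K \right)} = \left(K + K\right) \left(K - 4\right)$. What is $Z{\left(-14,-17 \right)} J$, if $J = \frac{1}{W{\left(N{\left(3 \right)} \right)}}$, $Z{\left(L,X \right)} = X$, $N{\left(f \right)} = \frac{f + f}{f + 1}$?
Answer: $\frac{34}{15} \approx 2.2667$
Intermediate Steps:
$N{\left(f \right)} = \frac{2 f}{1 + f}$
$W{\left(K \right)} = 2 K \left(-4 + K\right)$
$J = - \frac{2}{15}$ ($J = \frac{1}{2 \cdot 2 \cdot 3 \frac{1}{1 + 3} \left(-4 + 2 \cdot 3 \frac{1}{1 + 3}\right)} = \frac{1}{2 \cdot 2 \cdot 3 \cdot \frac{1}{4} \left(-4 + 2 \cdot 3 \cdot \frac{1}{4}\right)} = \frac{1}{2 \cdot \frac{3}{2} \left(-4 + \frac{3}{2}\right)} = \frac{1}{2 \cdot \frac{3}{2} \left(- \frac{5}{2}\right)} = \frac{1}{- \frac{15}{2}} = - \frac{2}{15} \approx -0.13333$)
$Z{\left(-14,-17 \right)} J = \left(-17\right) \left(- \frac{2}{15}\right) = \frac{34}{15}$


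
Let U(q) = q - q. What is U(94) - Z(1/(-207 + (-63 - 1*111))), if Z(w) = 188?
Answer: -188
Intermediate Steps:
U(q) = 0
U(94) - Z(1/(-207 + (-63 - 1*111))) = 0 - 1*188 = 0 - 188 = -188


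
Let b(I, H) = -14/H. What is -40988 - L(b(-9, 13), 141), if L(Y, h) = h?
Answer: -41129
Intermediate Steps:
-40988 - L(b(-9, 13), 141) = -40988 - 1*141 = -40988 - 141 = -41129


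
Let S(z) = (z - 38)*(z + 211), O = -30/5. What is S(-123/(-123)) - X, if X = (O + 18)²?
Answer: -7988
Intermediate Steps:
O = -6 (O = -30*⅕ = -6)
S(z) = (-38 + z)*(211 + z)
X = 144 (X = (-6 + 18)² = 12² = 144)
S(-123/(-123)) - X = (-8018 + (-123/(-123))² + 173*(-123/(-123))) - 1*144 = (-8018 + (-123*(-1/123))² + 173*(-123*(-1/123))) - 144 = (-8018 + 1² + 173*1) - 144 = (-8018 + 1 + 173) - 144 = -7844 - 144 = -7988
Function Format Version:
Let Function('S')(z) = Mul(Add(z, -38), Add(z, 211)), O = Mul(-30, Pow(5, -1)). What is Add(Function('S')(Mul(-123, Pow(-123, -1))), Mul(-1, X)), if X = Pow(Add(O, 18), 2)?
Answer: -7988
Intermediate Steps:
O = -6 (O = Mul(-30, Rational(1, 5)) = -6)
Function('S')(z) = Mul(Add(-38, z), Add(211, z))
X = 144 (X = Pow(Add(-6, 18), 2) = Pow(12, 2) = 144)
Add(Function('S')(Mul(-123, Pow(-123, -1))), Mul(-1, X)) = Add(Add(-8018, Pow(Mul(-123, Pow(-123, -1)), 2), Mul(173, Mul(-123, Pow(-123, -1)))), Mul(-1, 144)) = Add(Add(-8018, Pow(Mul(-123, Rational(-1, 123)), 2), Mul(173, Mul(-123, Rational(-1, 123)))), -144) = Add(Add(-8018, Pow(1, 2), Mul(173, 1)), -144) = Add(Add(-8018, 1, 173), -144) = Add(-7844, -144) = -7988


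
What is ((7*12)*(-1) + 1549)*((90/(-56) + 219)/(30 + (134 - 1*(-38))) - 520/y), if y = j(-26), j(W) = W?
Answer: 174638255/5656 ≈ 30877.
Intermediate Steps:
y = -26
((7*12)*(-1) + 1549)*((90/(-56) + 219)/(30 + (134 - 1*(-38))) - 520/y) = ((7*12)*(-1) + 1549)*((90/(-56) + 219)/(30 + (134 - 1*(-38))) - 520/(-26)) = (84*(-1) + 1549)*((90*(-1/56) + 219)/(30 + (134 + 38)) - 520*(-1/26)) = (-84 + 1549)*((-45/28 + 219)/(30 + 172) + 20) = 1465*((6087/28)/202 + 20) = 1465*((6087/28)*(1/202) + 20) = 1465*(6087/5656 + 20) = 1465*(119207/5656) = 174638255/5656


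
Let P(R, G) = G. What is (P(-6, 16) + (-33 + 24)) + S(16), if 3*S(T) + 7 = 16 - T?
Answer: 14/3 ≈ 4.6667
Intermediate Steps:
S(T) = 3 - T/3 (S(T) = -7/3 + (16 - T)/3 = -7/3 + (16/3 - T/3) = 3 - T/3)
(P(-6, 16) + (-33 + 24)) + S(16) = (16 + (-33 + 24)) + (3 - ⅓*16) = (16 - 9) + (3 - 16/3) = 7 - 7/3 = 14/3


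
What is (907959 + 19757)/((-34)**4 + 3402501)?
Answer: 927716/4738837 ≈ 0.19577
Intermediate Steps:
(907959 + 19757)/((-34)**4 + 3402501) = 927716/(1336336 + 3402501) = 927716/4738837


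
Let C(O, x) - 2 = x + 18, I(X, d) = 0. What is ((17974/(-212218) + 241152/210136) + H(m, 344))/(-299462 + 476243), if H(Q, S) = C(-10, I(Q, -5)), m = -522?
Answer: 58705790227/492717834073443 ≈ 0.00011915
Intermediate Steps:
C(O, x) = 20 + x (C(O, x) = 2 + (x + 18) = 2 + (18 + x) = 20 + x)
H(Q, S) = 20 (H(Q, S) = 20 + 0 = 20)
((17974/(-212218) + 241152/210136) + H(m, 344))/(-299462 + 476243) = ((17974/(-212218) + 241152/210136) + 20)/(-299462 + 476243) = ((17974*(-1/212218) + 241152*(1/210136)) + 20)/176781 = ((-8987/106109 + 30144/26267) + 20)*(1/176781) = (2962488167/2787165103 + 20)*(1/176781) = (58705790227/2787165103)*(1/176781) = 58705790227/492717834073443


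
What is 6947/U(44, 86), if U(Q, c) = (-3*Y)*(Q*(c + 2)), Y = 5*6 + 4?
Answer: -6947/394944 ≈ -0.017590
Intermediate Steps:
Y = 34 (Y = 30 + 4 = 34)
U(Q, c) = -102*Q*(2 + c) (U(Q, c) = (-3*34)*(Q*(c + 2)) = -102*Q*(2 + c))
6947/U(44, 86) = 6947/((-102*44*(2 + 86))) = 6947/((-102*44*88)) = 6947/(-394944) = 6947*(-1/394944) = -6947/394944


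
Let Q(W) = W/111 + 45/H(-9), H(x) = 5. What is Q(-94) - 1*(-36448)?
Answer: 4046633/111 ≈ 36456.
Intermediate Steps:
Q(W) = 9 + W/111 (Q(W) = W/111 + 45/5 = W*(1/111) + 45*(⅕) = W/111 + 9 = 9 + W/111)
Q(-94) - 1*(-36448) = (9 + (1/111)*(-94)) - 1*(-36448) = (9 - 94/111) + 36448 = 905/111 + 36448 = 4046633/111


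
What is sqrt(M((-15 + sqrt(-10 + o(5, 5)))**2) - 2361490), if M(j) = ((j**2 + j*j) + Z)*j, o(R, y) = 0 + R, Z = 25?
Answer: sqrt(13000010 - 8442750*I*sqrt(5)) ≈ 4238.0 - 2227.3*I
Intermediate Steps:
o(R, y) = R
M(j) = j*(25 + 2*j**2) (M(j) = ((j**2 + j*j) + 25)*j = ((j**2 + j**2) + 25)*j = (2*j**2 + 25)*j = (25 + 2*j**2)*j = j*(25 + 2*j**2))
sqrt(M((-15 + sqrt(-10 + o(5, 5)))**2) - 2361490) = sqrt((-15 + sqrt(-10 + 5))**2*(25 + 2*((-15 + sqrt(-10 + 5))**2)**2) - 2361490) = sqrt((-15 + sqrt(-5))**2*(25 + 2*((-15 + sqrt(-5))**2)**2) - 2361490) = sqrt((-15 + I*sqrt(5))**2*(25 + 2*((-15 + I*sqrt(5))**2)**2) - 2361490) = sqrt((-15 + I*sqrt(5))**2*(25 + 2*(-15 + I*sqrt(5))**4) - 2361490) = sqrt(-2361490 + (-15 + I*sqrt(5))**2*(25 + 2*(-15 + I*sqrt(5))**4))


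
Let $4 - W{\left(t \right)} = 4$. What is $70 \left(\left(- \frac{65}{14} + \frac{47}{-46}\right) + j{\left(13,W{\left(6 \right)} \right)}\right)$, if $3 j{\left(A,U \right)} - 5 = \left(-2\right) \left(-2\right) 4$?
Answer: $\frac{2150}{23} \approx 93.478$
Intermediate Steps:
$W{\left(t \right)} = 0$ ($W{\left(t \right)} = 4 - 4 = 0$)
$j{\left(A,U \right)} = 7$ ($j{\left(A,U \right)} = \frac{5}{3} + \frac{\left(-2\right) \left(-2\right) 4}{3} = \frac{5}{3} + \frac{4 \cdot 4}{3} = \frac{5}{3} + \frac{1}{3} \cdot 16 = \frac{5}{3} + \frac{16}{3} = 7$)
$70 \left(\left(- \frac{65}{14} + \frac{47}{-46}\right) + j{\left(13,W{\left(6 \right)} \right)}\right) = 70 \left(\left(- \frac{65}{14} + \frac{47}{-46}\right) + 7\right) = 70 \left(\left(\left(-65\right) \frac{1}{14} + 47 \left(- \frac{1}{46}\right)\right) + 7\right) = 70 \left(\left(- \frac{65}{14} - \frac{47}{46}\right) + 7\right) = 70 \left(- \frac{912}{161} + 7\right) = 70 \cdot \frac{215}{161} = \frac{2150}{23}$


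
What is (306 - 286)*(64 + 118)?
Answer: 3640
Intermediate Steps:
(306 - 286)*(64 + 118) = 20*182 = 3640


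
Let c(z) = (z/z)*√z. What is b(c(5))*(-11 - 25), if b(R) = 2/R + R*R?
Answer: -180 - 72*√5/5 ≈ -212.20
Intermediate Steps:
c(z) = √z (c(z) = 1*√z = √z)
b(R) = R² + 2/R (b(R) = 2/R + R² = R² + 2/R)
b(c(5))*(-11 - 25) = ((2 + (√5)³)/(√5))*(-11 - 25) = ((√5/5)*(2 + 5*√5))*(-36) = (√5*(2 + 5*√5)/5)*(-36) = -36*√5*(2 + 5*√5)/5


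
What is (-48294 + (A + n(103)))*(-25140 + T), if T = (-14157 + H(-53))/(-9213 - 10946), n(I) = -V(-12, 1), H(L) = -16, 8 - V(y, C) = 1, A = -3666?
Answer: 26335996682129/20159 ≈ 1.3064e+9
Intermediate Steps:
V(y, C) = 7 (V(y, C) = 8 - 1*1 = 8 - 1 = 7)
n(I) = -7 (n(I) = -1*7 = -7)
T = 14173/20159 (T = (-14157 - 16)/(-9213 - 10946) = -14173/(-20159) = -14173*(-1/20159) = 14173/20159 ≈ 0.70306)
(-48294 + (A + n(103)))*(-25140 + T) = (-48294 + (-3666 - 7))*(-25140 + 14173/20159) = (-48294 - 3673)*(-506783087/20159) = -51967*(-506783087/20159) = 26335996682129/20159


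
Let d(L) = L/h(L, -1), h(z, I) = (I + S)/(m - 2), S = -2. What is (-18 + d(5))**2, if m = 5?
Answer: 529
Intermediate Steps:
h(z, I) = -2/3 + I/3 (h(z, I) = (I - 2)/(5 - 2) = (-2 + I)/3 = (-2 + I)*(1/3) = -2/3 + I/3)
d(L) = -L (d(L) = L/(-2/3 + (1/3)*(-1)) = L/(-2/3 - 1/3) = L/(-1) = L*(-1) = -L)
(-18 + d(5))**2 = (-18 - 1*5)**2 = (-18 - 5)**2 = (-23)**2 = 529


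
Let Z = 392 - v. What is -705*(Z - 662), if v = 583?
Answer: 601365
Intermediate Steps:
Z = -191 (Z = 392 - 1*583 = 392 - 583 = -191)
-705*(Z - 662) = -705*(-191 - 662) = -705*(-853) = 601365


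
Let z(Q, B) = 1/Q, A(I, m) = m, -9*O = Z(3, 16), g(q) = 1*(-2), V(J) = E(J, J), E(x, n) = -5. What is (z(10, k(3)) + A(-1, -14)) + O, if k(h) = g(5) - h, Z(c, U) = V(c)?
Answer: -1201/90 ≈ -13.344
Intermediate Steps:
V(J) = -5
Z(c, U) = -5
g(q) = -2
O = 5/9 (O = -1/9*(-5) = 5/9 ≈ 0.55556)
k(h) = -2 - h
z(Q, B) = 1/Q
(z(10, k(3)) + A(-1, -14)) + O = (1/10 - 14) + 5/9 = -139/10 + 5/9 = -1201/90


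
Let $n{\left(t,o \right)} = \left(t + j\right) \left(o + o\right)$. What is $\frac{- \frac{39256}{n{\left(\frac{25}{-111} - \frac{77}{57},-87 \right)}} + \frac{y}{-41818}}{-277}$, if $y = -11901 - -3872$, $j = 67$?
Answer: $- \frac{3000749617}{228327373242} \approx -0.013142$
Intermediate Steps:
$y = -8029$ ($y = -11901 + 3872 = -8029$)
$n{\left(t,o \right)} = 2 o \left(67 + t\right)$ ($n{\left(t,o \right)} = \left(t + 67\right) \left(o + o\right) = \left(67 + t\right) 2 o = 2 o \left(67 + t\right)$)
$\frac{- \frac{39256}{n{\left(\frac{25}{-111} - \frac{77}{57},-87 \right)}} + \frac{y}{-41818}}{-277} = \frac{- \frac{39256}{2 \left(-87\right) \left(67 + \left(\frac{25}{-111} - \frac{77}{57}\right)\right)} - \frac{8029}{-41818}}{-277} = \left(- \frac{39256}{2 \left(-87\right) \left(67 + \left(25 \left(- \frac{1}{111}\right) - \frac{77}{57}\right)\right)} - - \frac{1147}{5974}\right) \left(- \frac{1}{277}\right) = \left(- \frac{39256}{2 \left(-87\right) \left(67 - \frac{1108}{703}\right)} + \frac{1147}{5974}\right) \left(- \frac{1}{277}\right) = \left(- \frac{39256}{2 \left(-87\right) \frac{45993}{703}} + \frac{1147}{5974}\right) \left(- \frac{1}{277}\right) = \left(- \frac{39256}{- \frac{8002782}{703}} + \frac{1147}{5974}\right) \left(- \frac{1}{277}\right) = \left(\left(-39256\right) \left(- \frac{703}{8002782}\right) + \frac{1147}{5974}\right) \left(- \frac{1}{277}\right) = \left(\frac{13798484}{4001391} + \frac{1147}{5974}\right) \left(- \frac{1}{277}\right) = \frac{3000749617}{824286546} \left(- \frac{1}{277}\right) = - \frac{3000749617}{228327373242}$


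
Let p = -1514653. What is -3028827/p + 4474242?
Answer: 6776927096853/1514653 ≈ 4.4742e+6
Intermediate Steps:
-3028827/p + 4474242 = -3028827/(-1514653) + 4474242 = -3028827*(-1/1514653) + 4474242 = 3028827/1514653 + 4474242 = 6776927096853/1514653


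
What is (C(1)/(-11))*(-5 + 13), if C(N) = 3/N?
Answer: -24/11 ≈ -2.1818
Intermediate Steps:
(C(1)/(-11))*(-5 + 13) = ((3/1)/(-11))*(-5 + 13) = ((3*1)*(-1/11))*8 = (3*(-1/11))*8 = -3/11*8 = -24/11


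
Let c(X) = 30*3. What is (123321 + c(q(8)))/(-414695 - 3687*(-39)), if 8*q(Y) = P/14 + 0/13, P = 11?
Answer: -123411/270902 ≈ -0.45556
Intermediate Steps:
q(Y) = 11/112 (q(Y) = (11/14 + 0/13)/8 = (11*(1/14) + 0*(1/13))/8 = (11/14 + 0)/8 = (⅛)*(11/14) = 11/112)
c(X) = 90
(123321 + c(q(8)))/(-414695 - 3687*(-39)) = (123321 + 90)/(-414695 - 3687*(-39)) = 123411/(-414695 + 143793) = 123411/(-270902) = 123411*(-1/270902) = -123411/270902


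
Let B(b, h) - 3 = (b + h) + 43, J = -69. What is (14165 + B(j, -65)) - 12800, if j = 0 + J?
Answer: 1277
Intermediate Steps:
j = -69 (j = 0 - 69 = -69)
B(b, h) = 46 + b + h (B(b, h) = 3 + ((b + h) + 43) = 3 + (43 + b + h) = 46 + b + h)
(14165 + B(j, -65)) - 12800 = (14165 + (46 - 69 - 65)) - 12800 = (14165 - 88) - 12800 = 14077 - 12800 = 1277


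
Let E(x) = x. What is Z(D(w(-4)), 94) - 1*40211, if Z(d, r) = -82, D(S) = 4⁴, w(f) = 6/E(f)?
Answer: -40293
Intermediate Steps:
w(f) = 6/f
D(S) = 256
Z(D(w(-4)), 94) - 1*40211 = -82 - 1*40211 = -82 - 40211 = -40293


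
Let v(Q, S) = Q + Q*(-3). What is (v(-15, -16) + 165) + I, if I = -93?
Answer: 102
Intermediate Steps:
v(Q, S) = -2*Q (v(Q, S) = Q - 3*Q = -2*Q)
(v(-15, -16) + 165) + I = (-2*(-15) + 165) - 93 = (30 + 165) - 93 = 195 - 93 = 102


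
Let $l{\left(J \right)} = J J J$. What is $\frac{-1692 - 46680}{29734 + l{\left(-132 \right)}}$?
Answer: $\frac{24186}{1135117} \approx 0.021307$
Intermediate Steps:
$l{\left(J \right)} = J^{3}$ ($l{\left(J \right)} = J^{2} J = J^{3}$)
$\frac{-1692 - 46680}{29734 + l{\left(-132 \right)}} = \frac{-1692 - 46680}{29734 + \left(-132\right)^{3}} = - \frac{48372}{29734 - 2299968} = - \frac{48372}{-2270234} = \left(-48372\right) \left(- \frac{1}{2270234}\right) = \frac{24186}{1135117}$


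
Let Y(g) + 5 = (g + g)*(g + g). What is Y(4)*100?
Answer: 5900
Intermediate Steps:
Y(g) = -5 + 4*g² (Y(g) = -5 + (g + g)*(g + g) = -5 + (2*g)*(2*g) = -5 + 4*g²)
Y(4)*100 = (-5 + 4*4²)*100 = (-5 + 4*16)*100 = (-5 + 64)*100 = 59*100 = 5900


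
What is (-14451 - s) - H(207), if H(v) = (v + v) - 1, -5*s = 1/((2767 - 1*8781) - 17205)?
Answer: -1725636081/116095 ≈ -14864.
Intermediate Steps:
s = 1/116095 (s = -1/(5*((2767 - 1*8781) - 17205)) = -1/(5*((2767 - 8781) - 17205)) = -1/(5*(-6014 - 17205)) = -⅕/(-23219) = -⅕*(-1/23219) = 1/116095 ≈ 8.6136e-6)
H(v) = -1 + 2*v (H(v) = 2*v - 1 = -1 + 2*v)
(-14451 - s) - H(207) = (-14451 - 1*1/116095) - (-1 + 2*207) = (-14451 - 1/116095) - (-1 + 414) = -1677688846/116095 - 1*413 = -1677688846/116095 - 413 = -1725636081/116095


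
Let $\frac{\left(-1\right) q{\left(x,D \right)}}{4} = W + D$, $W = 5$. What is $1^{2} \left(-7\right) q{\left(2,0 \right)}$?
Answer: $140$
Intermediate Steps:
$q{\left(x,D \right)} = -20 - 4 D$ ($q{\left(x,D \right)} = - 4 \left(5 + D\right) = -20 - 4 D$)
$1^{2} \left(-7\right) q{\left(2,0 \right)} = 1^{2} \left(-7\right) \left(-20 - 0\right) = 1 \left(-7\right) \left(-20 + 0\right) = \left(-7\right) \left(-20\right) = 140$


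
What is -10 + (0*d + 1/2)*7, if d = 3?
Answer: -13/2 ≈ -6.5000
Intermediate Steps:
-10 + (0*d + 1/2)*7 = -10 + (0*3 + 1/2)*7 = -10 + (0 + 1*(½))*7 = -10 + (0 + ½)*7 = -10 + (½)*7 = -10 + 7/2 = -13/2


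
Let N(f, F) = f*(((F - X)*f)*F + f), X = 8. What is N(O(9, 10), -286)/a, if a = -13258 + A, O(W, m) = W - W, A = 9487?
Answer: 0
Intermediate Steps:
O(W, m) = 0
N(f, F) = f*(f + F*f*(-8 + F)) (N(f, F) = f*(((F - 1*8)*f)*F + f) = f*(((F - 8)*f)*F + f) = f*(((-8 + F)*f)*F + f) = f*((f*(-8 + F))*F + f) = f*(F*f*(-8 + F) + f) = f*(f + F*f*(-8 + F)))
a = -3771 (a = -13258 + 9487 = -3771)
N(O(9, 10), -286)/a = (0²*(1 + (-286)² - 8*(-286)))/(-3771) = (0*(1 + 81796 + 2288))*(-1/3771) = (0*84085)*(-1/3771) = 0*(-1/3771) = 0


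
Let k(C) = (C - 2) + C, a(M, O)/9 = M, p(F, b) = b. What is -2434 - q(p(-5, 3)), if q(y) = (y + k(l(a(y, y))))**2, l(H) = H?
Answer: -5459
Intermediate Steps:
a(M, O) = 9*M
k(C) = -2 + 2*C (k(C) = (-2 + C) + C = -2 + 2*C)
q(y) = (-2 + 19*y)**2 (q(y) = (y + (-2 + 2*(9*y)))**2 = (y + (-2 + 18*y))**2 = (-2 + 19*y)**2)
-2434 - q(p(-5, 3)) = -2434 - (-2 + 19*3)**2 = -2434 - (-2 + 57)**2 = -2434 - 1*55**2 = -2434 - 1*3025 = -2434 - 3025 = -5459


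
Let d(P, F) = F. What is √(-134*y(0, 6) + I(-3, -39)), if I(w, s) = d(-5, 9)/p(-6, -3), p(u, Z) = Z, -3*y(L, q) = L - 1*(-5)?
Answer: √1983/3 ≈ 14.844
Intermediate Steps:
y(L, q) = -5/3 - L/3 (y(L, q) = -(L - 1*(-5))/3 = -(L + 5)/3 = -(5 + L)/3 = -5/3 - L/3)
I(w, s) = -3 (I(w, s) = 9/(-3) = 9*(-⅓) = -3)
√(-134*y(0, 6) + I(-3, -39)) = √(-134*(-5/3 - ⅓*0) - 3) = √(-134*(-5/3 + 0) - 3) = √(-134*(-5/3) - 3) = √(670/3 - 3) = √(661/3) = √1983/3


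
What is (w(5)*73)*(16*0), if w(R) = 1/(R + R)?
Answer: 0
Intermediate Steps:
w(R) = 1/(2*R)
(w(5)*73)*(16*0) = (((½)/5)*73)*(16*0) = (((½)*(⅕))*73)*0 = ((⅒)*73)*0 = (73/10)*0 = 0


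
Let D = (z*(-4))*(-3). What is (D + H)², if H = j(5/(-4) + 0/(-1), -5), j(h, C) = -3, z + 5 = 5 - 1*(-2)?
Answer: 441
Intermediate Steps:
z = 2 (z = -5 + (5 - 1*(-2)) = -5 + (5 + 2) = -5 + 7 = 2)
D = 24 (D = (2*(-4))*(-3) = -8*(-3) = 24)
H = -3
(D + H)² = (24 - 3)² = 21² = 441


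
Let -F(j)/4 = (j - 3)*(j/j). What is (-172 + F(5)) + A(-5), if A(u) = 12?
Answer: -168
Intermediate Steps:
F(j) = 12 - 4*j (F(j) = -4*(j - 3)*j/j = -4*(-3 + j) = 12 - 4*j)
(-172 + F(5)) + A(-5) = (-172 + (12 - 4*5)) + 12 = (-172 + (12 - 20)) + 12 = (-172 - 8) + 12 = -180 + 12 = -168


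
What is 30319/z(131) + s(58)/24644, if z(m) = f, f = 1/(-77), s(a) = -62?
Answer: -28766485317/12322 ≈ -2.3346e+6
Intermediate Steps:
f = -1/77 ≈ -0.012987
z(m) = -1/77
30319/z(131) + s(58)/24644 = 30319/(-1/77) - 62/24644 = 30319*(-77) - 62*1/24644 = -2334563 - 31/12322 = -28766485317/12322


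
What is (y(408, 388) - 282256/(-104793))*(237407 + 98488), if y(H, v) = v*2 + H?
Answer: 1071050024240/2687 ≈ 3.9860e+8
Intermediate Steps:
y(H, v) = H + 2*v (y(H, v) = 2*v + H = H + 2*v)
(y(408, 388) - 282256/(-104793))*(237407 + 98488) = ((408 + 2*388) - 282256/(-104793))*(237407 + 98488) = ((408 + 776) - 282256*(-1/104793))*335895 = (1184 + 21712/8061)*335895 = (9565936/8061)*335895 = 1071050024240/2687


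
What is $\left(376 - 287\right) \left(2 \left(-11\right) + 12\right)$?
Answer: $-890$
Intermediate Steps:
$\left(376 - 287\right) \left(2 \left(-11\right) + 12\right) = 89 \left(-22 + 12\right) = 89 \left(-10\right) = -890$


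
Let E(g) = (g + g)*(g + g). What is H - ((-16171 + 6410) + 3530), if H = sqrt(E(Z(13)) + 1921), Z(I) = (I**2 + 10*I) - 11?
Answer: 6231 + sqrt(333697) ≈ 6808.7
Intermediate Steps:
Z(I) = -11 + I**2 + 10*I
E(g) = 4*g**2 (E(g) = (2*g)*(2*g) = 4*g**2)
H = sqrt(333697) (H = sqrt(4*(-11 + 13**2 + 10*13)**2 + 1921) = sqrt(4*(-11 + 169 + 130)**2 + 1921) = sqrt(4*288**2 + 1921) = sqrt(4*82944 + 1921) = sqrt(331776 + 1921) = sqrt(333697) ≈ 577.67)
H - ((-16171 + 6410) + 3530) = sqrt(333697) - ((-16171 + 6410) + 3530) = sqrt(333697) - (-9761 + 3530) = sqrt(333697) - 1*(-6231) = sqrt(333697) + 6231 = 6231 + sqrt(333697)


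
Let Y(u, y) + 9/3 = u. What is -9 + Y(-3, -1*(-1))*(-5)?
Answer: 21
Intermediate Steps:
Y(u, y) = -3 + u
-9 + Y(-3, -1*(-1))*(-5) = -9 + (-3 - 3)*(-5) = -9 - 6*(-5) = -9 + 30 = 21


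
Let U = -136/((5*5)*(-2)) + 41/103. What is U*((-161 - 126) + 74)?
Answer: -1710177/2575 ≈ -664.15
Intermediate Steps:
U = 8029/2575 (U = -136/(25*(-2)) + 41*(1/103) = -136/(-50) + 41/103 = -136*(-1/50) + 41/103 = 68/25 + 41/103 = 8029/2575 ≈ 3.1181)
U*((-161 - 126) + 74) = 8029*((-161 - 126) + 74)/2575 = 8029*(-287 + 74)/2575 = (8029/2575)*(-213) = -1710177/2575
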